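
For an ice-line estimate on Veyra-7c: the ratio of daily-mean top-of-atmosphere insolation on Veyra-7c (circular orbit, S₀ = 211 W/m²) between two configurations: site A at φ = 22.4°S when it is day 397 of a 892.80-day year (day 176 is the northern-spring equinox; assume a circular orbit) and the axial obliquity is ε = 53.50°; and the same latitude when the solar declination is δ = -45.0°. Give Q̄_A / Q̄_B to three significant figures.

Q̄_A / Q̄_B ≈ 0.138

— Configuration A (φ=-22.4°):
Solar longitude: λ_s = 360° × (397 − 176)/892.80 = 89.113°.
sin δ = sin 53.50° × sin 89.113° = 0.80376, so δ = +53.491°.
cos H₀ = −tan(-22.4°) tan(+53.491°) = 0.5568, H₀ = 0.9802 rad.
Bracket: H₀ sin φ sin δ + cos φ cos δ sin H₀ = 0.9802×-0.38107×0.80376 + 0.92455×0.59495×0.83063 = -0.300224 + 0.456897 = 0.156673.
Q̄ = (S₀/π) × [bracket] = (211/π) × 0.156673 = 10.523 W/m².
— Configuration B (φ=-22.4°):
cos H₀ = −tan(-22.4°) tan(-45.000°) = -0.4122, H₀ = 1.9956 rad.
Bracket: H₀ sin φ sin δ + cos φ cos δ sin H₀ = 1.9956×-0.38107×-0.70711 + 0.92455×0.70711×0.91111 = 0.537731 + 0.595646 = 1.133377.
Q̄ = (S₀/π) × [bracket] = (211/π) × 1.133377 = 76.121 W/m².
Ratio Q̄_A / Q̄_B = 10.523 / 76.121 = 0.1382.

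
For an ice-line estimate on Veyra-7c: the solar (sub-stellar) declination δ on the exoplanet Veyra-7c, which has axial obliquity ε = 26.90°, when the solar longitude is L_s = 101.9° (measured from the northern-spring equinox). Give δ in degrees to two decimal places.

δ = +26.28°

sin δ = sin ε · sin L_s = sin 26.90° × sin 101.9° = 0.442711.
δ = arcsin(0.442711) = +26.28°.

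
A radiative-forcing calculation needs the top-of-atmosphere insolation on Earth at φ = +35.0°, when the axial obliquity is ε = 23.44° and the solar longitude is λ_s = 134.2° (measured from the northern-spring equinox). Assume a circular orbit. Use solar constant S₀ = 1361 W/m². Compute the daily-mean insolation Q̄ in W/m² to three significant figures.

Q̄ ≈ 459 W/m²

Solar declination: sin δ = sin ε · sin λ_s = sin 23.44° × sin 134.2° = 0.28518, so δ = +16.570°.
cos H₀ = −tan(+35.0°) tan(+16.570°) = -0.2083, H₀ = 1.7807 rad.
Bracket: H₀ sin φ sin δ + cos φ cos δ sin H₀ = 1.7807×0.57358×0.28518 + 0.81915×0.95847×0.97806 = 0.291275 + 0.767905 = 1.059180.
Q̄ = (S₀/π) × [bracket] = (1361/π) × 1.059180 = 458.9 W/m².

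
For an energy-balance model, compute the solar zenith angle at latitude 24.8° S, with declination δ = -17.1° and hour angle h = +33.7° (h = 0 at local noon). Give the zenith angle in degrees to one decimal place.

cos θ_z = sin φ sin δ + cos φ cos δ cos h = 0.123336 + 0.721843 = 0.845179.
θ_z = arccos(0.845179) = 32.3°.

θ_z = 32.3°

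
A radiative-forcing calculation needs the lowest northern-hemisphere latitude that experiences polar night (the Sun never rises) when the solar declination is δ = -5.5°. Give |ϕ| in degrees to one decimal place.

|ϕ| = 84.5°

Polar night requires cos h₀ = −tan ϕ tan δ ≥ 1, i.e. tan ϕ tan δ ≤ −1.
The boundary is |tan ϕ| · |tan δ| = 1, so |ϕ| = 90° − |δ| = 90° − 5.5° = 84.5° in the northern hemisphere.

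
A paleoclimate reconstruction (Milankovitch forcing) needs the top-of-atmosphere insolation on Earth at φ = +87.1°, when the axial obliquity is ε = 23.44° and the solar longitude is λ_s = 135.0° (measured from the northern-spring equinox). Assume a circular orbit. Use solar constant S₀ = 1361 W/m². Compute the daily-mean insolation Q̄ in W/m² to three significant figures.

Q̄ ≈ 382 W/m²

Solar declination: sin δ = sin ε · sin λ_s = sin 23.44° × sin 135.0° = 0.28128, so δ = +16.337°.
cos H₀ = −tan(+87.1°) tan(+16.337°) = -5.7861 ≤ −1 ⇒ polar day, H₀ = π.
Bracket: H₀ sin φ sin δ + cos φ cos δ sin H₀ = 3.1416×0.99872×0.28128 + 0.05059×0.95963×0.00000 = 0.882538 + 0.000000 = 0.882538.
Q̄ = (S₀/π) × [bracket] = (1361/π) × 0.882538 = 382.3 W/m².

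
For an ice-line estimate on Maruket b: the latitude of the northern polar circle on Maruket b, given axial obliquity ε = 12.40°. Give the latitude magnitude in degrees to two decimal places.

77.60°

The polar circle is the lowest latitude that experiences at least one full rotation of continuous daylight at the northern-summer solstice; it lies at |φ| = 90° − ε = 90° − 12.40° = 77.60°.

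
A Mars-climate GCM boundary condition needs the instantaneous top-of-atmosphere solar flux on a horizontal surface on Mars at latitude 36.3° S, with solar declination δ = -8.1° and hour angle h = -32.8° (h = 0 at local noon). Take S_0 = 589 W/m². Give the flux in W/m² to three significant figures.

cos θ_z = sin ϕ sin δ + cos ϕ cos δ cos h = 0.083415 + 0.670678 = 0.754093.
Flux = S_0 · cos θ_z = 589 × 0.754093 = 444.2 W/m².

444 W/m²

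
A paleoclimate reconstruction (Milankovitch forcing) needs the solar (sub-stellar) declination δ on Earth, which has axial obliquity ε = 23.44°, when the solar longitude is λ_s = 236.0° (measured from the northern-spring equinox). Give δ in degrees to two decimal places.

δ = -19.26°

sin δ = sin ε · sin λ_s = sin 23.44° × sin 236.0° = -0.329782.
δ = arcsin(-0.329782) = -19.26°.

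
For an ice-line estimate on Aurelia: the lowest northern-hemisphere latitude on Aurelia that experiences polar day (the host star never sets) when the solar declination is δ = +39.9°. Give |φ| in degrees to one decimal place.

|φ| = 50.1°

Polar day requires cos H₀ = −tan φ tan δ ≤ −1, i.e. tan φ tan δ ≥ 1.
The boundary is |tan φ| · |tan δ| = 1, so |φ| = 90° − |δ| = 90° − 39.9° = 50.1° in the northern hemisphere.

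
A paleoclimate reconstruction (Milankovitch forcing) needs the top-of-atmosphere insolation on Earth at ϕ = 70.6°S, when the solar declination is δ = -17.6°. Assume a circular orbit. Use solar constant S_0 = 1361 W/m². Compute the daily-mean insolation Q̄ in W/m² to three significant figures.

cos h₀ = −tan(-70.6°) tan(-17.600°) = -0.9008, h₀ = 2.6924 rad.
Bracket: h₀ sin ϕ sin δ + cos ϕ cos δ sin h₀ = 2.6924×-0.94322×-0.30237 + 0.33216×0.95319×0.43425 = 0.767876 + 0.137489 = 0.905365.
Q̄ = (S_0/π) × [bracket] = (1361/π) × 0.905365 = 392.2 W/m².

Q̄ ≈ 392 W/m²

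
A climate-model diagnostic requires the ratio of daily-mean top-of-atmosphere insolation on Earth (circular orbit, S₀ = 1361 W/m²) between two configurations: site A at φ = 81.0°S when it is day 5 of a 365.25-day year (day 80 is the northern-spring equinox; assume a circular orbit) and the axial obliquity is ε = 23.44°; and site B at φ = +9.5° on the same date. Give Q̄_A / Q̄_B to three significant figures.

Q̄_A / Q̄_B ≈ 1.46

— Configuration A (φ=-81.0°):
Solar longitude: λ_s = 360° × (5 − 80)/365.25 = -73.922°, i.e. -73.922° + 360° = 286.078°.
sin δ = sin 23.44° × sin 286.078° = -0.38223, so δ = -22.472°.
cos H₀ = −tan(-81.0°) tan(-22.472°) = -2.6116 ≤ −1 ⇒ polar day, H₀ = π.
Bracket: H₀ sin φ sin δ + cos φ cos δ sin H₀ = 3.1416×-0.98769×-0.38223 + 0.15643×0.92407×0.00000 = 1.186032 + 0.000000 = 1.186032.
Q̄ = (S₀/π) × [bracket] = (1361/π) × 1.186032 = 513.81 W/m².
— Configuration B (φ=+9.5°):
cos H₀ = −tan(+9.5°) tan(-22.472°) = 0.0692, H₀ = 1.5015 rad.
Bracket: H₀ sin φ sin δ + cos φ cos δ sin H₀ = 1.5015×0.16505×-0.38223 + 0.98629×0.92407×0.99760 = -0.094725 + 0.909214 = 0.814489.
Q̄ = (S₀/π) × [bracket] = (1361/π) × 0.814489 = 352.85 W/m².
Ratio Q̄_A / Q̄_B = 513.81 / 352.85 = 1.456.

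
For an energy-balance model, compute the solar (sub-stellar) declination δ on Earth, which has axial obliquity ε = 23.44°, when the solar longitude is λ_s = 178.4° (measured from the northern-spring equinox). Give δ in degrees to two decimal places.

δ = +0.64°

sin δ = sin ε · sin λ_s = sin 23.44° × sin 178.4° = 0.011107.
δ = arcsin(0.011107) = +0.64°.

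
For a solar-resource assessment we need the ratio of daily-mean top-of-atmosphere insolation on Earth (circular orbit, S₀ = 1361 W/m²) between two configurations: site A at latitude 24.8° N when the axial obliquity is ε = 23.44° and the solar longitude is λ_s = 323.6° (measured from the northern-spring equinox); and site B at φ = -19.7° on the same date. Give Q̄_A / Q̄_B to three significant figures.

— Configuration A (φ=+24.8°):
Solar declination: sin δ = sin ε · sin λ_s = sin 23.44° × sin 323.6° = -0.23606, so δ = -13.654°.
cos H₀ = −tan(+24.8°) tan(-13.654°) = 0.1122, H₀ = 1.4583 rad.
Bracket: H₀ sin φ sin δ + cos φ cos δ sin H₀ = 1.4583×0.41945×-0.23606 + 0.90778×0.97174×0.99368 = -0.144394 + 0.876551 = 0.732157.
Q̄ = (S₀/π) × [bracket] = (1361/π) × 0.732157 = 317.18 W/m².
— Configuration B (φ=-19.7°):
cos H₀ = −tan(-19.7°) tan(-13.654°) = -0.0870, H₀ = 1.6579 rad.
Bracket: H₀ sin φ sin δ + cos φ cos δ sin H₀ = 1.6579×-0.33710×-0.23606 + 0.94147×0.97174×0.99621 = 0.131929 + 0.911397 = 1.043326.
Q̄ = (S₀/π) × [bracket] = (1361/π) × 1.043326 = 451.99 W/m².
Ratio Q̄_A / Q̄_B = 317.18 / 451.99 = 0.7017.

Q̄_A / Q̄_B ≈ 0.702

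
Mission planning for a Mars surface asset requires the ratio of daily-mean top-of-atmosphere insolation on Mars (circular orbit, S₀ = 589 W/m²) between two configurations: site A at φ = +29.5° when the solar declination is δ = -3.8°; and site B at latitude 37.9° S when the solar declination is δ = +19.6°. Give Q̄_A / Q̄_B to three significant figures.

— Configuration A (φ=+29.5°):
cos H₀ = −tan(+29.5°) tan(-3.800°) = 0.0376, H₀ = 1.5332 rad.
Bracket: H₀ sin φ sin δ + cos φ cos δ sin H₀ = 1.5332×0.49242×-0.06627 + 0.87036×0.99780×0.99929 = -0.050032 + 0.867829 = 0.817797.
Q̄ = (S₀/π) × [bracket] = (589/π) × 0.817797 = 153.32 W/m².
— Configuration B (φ=-37.9°):
cos H₀ = −tan(-37.9°) tan(+19.600°) = 0.2772, H₀ = 1.2899 rad.
Bracket: H₀ sin φ sin δ + cos φ cos δ sin H₀ = 1.2899×-0.61429×0.33545 + 0.78908×0.94206×0.96081 = -0.265801 + 0.714228 = 0.448427.
Q̄ = (S₀/π) × [bracket] = (589/π) × 0.448427 = 84.073 W/m².
Ratio Q̄_A / Q̄_B = 153.32 / 84.073 = 1.824.

Q̄_A / Q̄_B ≈ 1.82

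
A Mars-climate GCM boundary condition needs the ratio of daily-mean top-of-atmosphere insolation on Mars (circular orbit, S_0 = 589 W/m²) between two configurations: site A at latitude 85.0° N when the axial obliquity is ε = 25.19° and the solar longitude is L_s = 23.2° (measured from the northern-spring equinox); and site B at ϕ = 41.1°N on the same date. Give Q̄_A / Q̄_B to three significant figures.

Q̄_A / Q̄_B ≈ 0.568

— Configuration A (ϕ=+85.0°):
Solar declination: sin δ = sin ε · sin L_s = sin 25.19° × sin 23.2° = 0.16767, so δ = +9.652°.
cos h₀ = −tan(+85.0°) tan(+9.652°) = -1.9440 ≤ −1 ⇒ polar day, h₀ = π.
Bracket: h₀ sin ϕ sin δ + cos ϕ cos δ sin h₀ = 3.1416×0.99619×0.16767 + 0.08716×0.98584×0.00000 = 0.524745 + 0.000000 = 0.524745.
Q̄ = (S_0/π) × [bracket] = (589/π) × 0.524745 = 98.382 W/m².
— Configuration B (ϕ=+41.1°):
cos h₀ = −tan(+41.1°) tan(+9.652°) = -0.1484, h₀ = 1.7197 rad.
Bracket: h₀ sin ϕ sin δ + cos ϕ cos δ sin h₀ = 1.7197×0.65738×0.16767 + 0.75356×0.98584×0.98893 = 0.189550 + 0.734666 = 0.924216.
Q̄ = (S_0/π) × [bracket] = (589/π) × 0.924216 = 173.28 W/m².
Ratio Q̄_A / Q̄_B = 98.382 / 173.28 = 0.5678.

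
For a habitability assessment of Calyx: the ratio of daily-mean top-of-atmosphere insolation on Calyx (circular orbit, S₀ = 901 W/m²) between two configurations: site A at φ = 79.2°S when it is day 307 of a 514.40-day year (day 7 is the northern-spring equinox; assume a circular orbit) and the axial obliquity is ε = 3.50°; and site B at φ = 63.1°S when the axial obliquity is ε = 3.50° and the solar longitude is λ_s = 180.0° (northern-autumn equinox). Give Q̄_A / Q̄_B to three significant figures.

— Configuration A (φ=-79.2°):
Solar longitude: λ_s = 360° × (307 − 7)/514.40 = 209.953°.
sin δ = sin 3.50° × sin 209.953° = -0.03048, so δ = -1.747°.
cos H₀ = −tan(-79.2°) tan(-1.747°) = -0.1599, H₀ = 1.7313 rad.
Bracket: H₀ sin φ sin δ + cos φ cos δ sin H₀ = 1.7313×-0.98229×-0.03048 + 0.18738×0.99954×0.98714 = 0.051835 + 0.184885 = 0.236720.
Q̄ = (S₀/π) × [bracket] = (901/π) × 0.236720 = 67.891 W/m².
— Configuration B (φ=-63.1°):
Solar declination: sin δ = sin ε · sin λ_s = sin 3.50° × sin 180.0° = 0.00000, so δ = +0.000°.
cos H₀ = −tan(-63.1°) tan(+0.000°) = 0.0000, H₀ = 1.5708 rad.
Bracket: H₀ sin φ sin δ + cos φ cos δ sin H₀ = 1.5708×-0.89180×0.00000 + 0.45243×1.00000×1.00000 = -0.000000 + 0.452430 = 0.452430.
Q̄ = (S₀/π) × [bracket] = (901/π) × 0.452430 = 129.76 W/m².
Ratio Q̄_A / Q̄_B = 67.891 / 129.76 = 0.5232.

Q̄_A / Q̄_B ≈ 0.523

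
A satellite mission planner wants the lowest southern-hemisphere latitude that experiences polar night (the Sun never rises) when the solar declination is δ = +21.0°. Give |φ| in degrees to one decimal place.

|φ| = 69.0°

Polar night requires cos H₀ = −tan φ tan δ ≥ 1, i.e. tan φ tan δ ≤ −1.
The boundary is |tan φ| · |tan δ| = 1, so |φ| = 90° − |δ| = 90° − 21.0° = 69.0° in the southern hemisphere.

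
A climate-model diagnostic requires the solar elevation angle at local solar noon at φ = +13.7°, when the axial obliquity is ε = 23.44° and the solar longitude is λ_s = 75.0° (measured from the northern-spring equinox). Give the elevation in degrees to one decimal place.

Solar declination: sin δ = sin ε · sin λ_s = sin 23.44° × sin 75.0° = 0.38423, so δ = +22.596°.
At local noon the hour angle is zero, so the zenith angle equals |φ − δ| = |+13.7° − (+22.596°)| = 8.896°.
Elevation = 90° − 8.896° = 81.1°.

81.1°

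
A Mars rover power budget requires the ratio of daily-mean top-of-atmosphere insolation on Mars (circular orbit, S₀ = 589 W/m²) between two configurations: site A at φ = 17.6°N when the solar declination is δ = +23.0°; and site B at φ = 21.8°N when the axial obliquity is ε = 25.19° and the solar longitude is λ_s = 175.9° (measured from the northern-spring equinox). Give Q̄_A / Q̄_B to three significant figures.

— Configuration A (φ=+17.6°):
cos H₀ = −tan(+17.6°) tan(+23.000°) = -0.1347, H₀ = 1.7059 rad.
Bracket: H₀ sin φ sin δ + cos φ cos δ sin H₀ = 1.7059×0.30237×0.39073 + 0.95319×0.92050×0.99089 = 0.201544 + 0.869418 = 1.070962.
Q̄ = (S₀/π) × [bracket] = (589/π) × 1.070962 = 200.79 W/m².
— Configuration B (φ=+21.8°):
Solar declination: sin δ = sin ε · sin λ_s = sin 25.19° × sin 175.9° = 0.03043, so δ = +1.744°.
cos H₀ = −tan(+21.8°) tan(+1.744°) = -0.0122, H₀ = 1.5830 rad.
Bracket: H₀ sin φ sin δ + cos φ cos δ sin H₀ = 1.5830×0.37137×0.03043 + 0.92849×0.99954×0.99993 = 0.017889 + 0.927998 = 0.945887.
Q̄ = (S₀/π) × [bracket] = (589/π) × 0.945887 = 177.34 W/m².
Ratio Q̄_A / Q̄_B = 200.79 / 177.34 = 1.132.

Q̄_A / Q̄_B ≈ 1.13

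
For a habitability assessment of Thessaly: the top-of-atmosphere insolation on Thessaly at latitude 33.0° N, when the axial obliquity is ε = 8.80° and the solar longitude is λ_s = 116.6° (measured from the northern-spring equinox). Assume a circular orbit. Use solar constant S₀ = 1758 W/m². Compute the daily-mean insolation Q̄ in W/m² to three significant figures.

Solar declination: sin δ = sin ε · sin λ_s = sin 8.80° × sin 116.6° = 0.13679, so δ = +7.862°.
cos H₀ = −tan(+33.0°) tan(+7.862°) = -0.0897, H₀ = 1.6606 rad.
Bracket: H₀ sin φ sin δ + cos φ cos δ sin H₀ = 1.6606×0.54464×0.13679 + 0.83867×0.99060×0.99597 = 0.123717 + 0.827438 = 0.951155.
Q̄ = (S₀/π) × [bracket] = (1758/π) × 0.951155 = 532.3 W/m².

Q̄ ≈ 532 W/m²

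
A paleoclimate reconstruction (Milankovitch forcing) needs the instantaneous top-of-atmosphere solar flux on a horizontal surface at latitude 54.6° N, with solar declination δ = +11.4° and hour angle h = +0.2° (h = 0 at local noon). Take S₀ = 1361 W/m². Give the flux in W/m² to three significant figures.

cos θ_z = sin φ sin δ + cos φ cos δ cos h = 0.161116 + 0.567849 = 0.728965.
Flux = S₀ · cos θ_z = 1361 × 0.728965 = 992.1 W/m².

992 W/m²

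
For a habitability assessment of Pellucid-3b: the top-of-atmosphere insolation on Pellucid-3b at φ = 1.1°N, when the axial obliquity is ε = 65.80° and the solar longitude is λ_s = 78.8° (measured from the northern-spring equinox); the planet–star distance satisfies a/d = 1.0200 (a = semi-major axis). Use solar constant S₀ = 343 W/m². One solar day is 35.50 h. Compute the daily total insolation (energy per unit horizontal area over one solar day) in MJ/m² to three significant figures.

6.88 MJ/m²

Solar declination: sin δ = sin ε · sin λ_s = sin 65.80° × sin 78.8° = 0.89475, so δ = +63.476°.
cos H₀ = −tan(+1.1°) tan(+63.476°) = -0.0385, H₀ = 1.6093 rad.
Bracket: H₀ sin φ sin δ + cos φ cos δ sin H₀ = 1.6093×0.01920×0.89475 + 0.99982×0.44657×0.99926 = 0.027646 + 0.446159 = 0.473805.
Inverse-square distance factor (a/d)² = 1.0200² = 1.040400.
Q̄ = (S₀/π) × 1.040400 × [bracket] = (343/π) × 1.040400 × 0.473805 = 53.820 W/m².
Daily total = Q̄ × 35.50 h × 3600 s/h = 53.820 × 35.50 × 3600 / 10⁶ = 6.878 MJ/m².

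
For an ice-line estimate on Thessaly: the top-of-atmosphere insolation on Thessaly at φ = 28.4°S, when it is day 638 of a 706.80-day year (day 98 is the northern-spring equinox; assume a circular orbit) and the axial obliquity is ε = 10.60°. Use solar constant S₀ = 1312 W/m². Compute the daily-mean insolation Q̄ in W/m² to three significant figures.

Solar longitude: λ_s = 360° × (638 − 98)/706.80 = 275.042°.
sin δ = sin 10.60° × sin 275.042° = -0.18324, so δ = -10.559°.
cos H₀ = −tan(-28.4°) tan(-10.559°) = -0.1008, H₀ = 1.6718 rad.
Bracket: H₀ sin φ sin δ + cos φ cos δ sin H₀ = 1.6718×-0.47562×-0.18324 + 0.87965×0.98307×0.99491 = 0.145702 + 0.860356 = 1.006058.
Q̄ = (S₀/π) × [bracket] = (1312/π) × 1.006058 = 420.2 W/m².

Q̄ ≈ 420 W/m²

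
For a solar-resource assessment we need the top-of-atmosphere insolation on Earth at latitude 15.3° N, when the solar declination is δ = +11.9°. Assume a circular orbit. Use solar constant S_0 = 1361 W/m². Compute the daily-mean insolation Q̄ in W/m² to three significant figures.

cos h₀ = −tan(+15.3°) tan(+11.900°) = -0.0577, h₀ = 1.6285 rad.
Bracket: h₀ sin ϕ sin δ + cos ϕ cos δ sin h₀ = 1.6285×0.26387×0.20620 + 0.96456×0.97851×0.99834 = 0.088607 + 0.942265 = 1.030872.
Q̄ = (S_0/π) × [bracket] = (1361/π) × 1.030872 = 446.6 W/m².

Q̄ ≈ 447 W/m²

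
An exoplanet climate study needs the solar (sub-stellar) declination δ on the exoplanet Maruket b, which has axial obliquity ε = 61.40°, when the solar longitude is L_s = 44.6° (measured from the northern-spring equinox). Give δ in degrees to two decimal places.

δ = +38.06°

sin δ = sin ε · sin L_s = sin 61.40° × sin 44.6° = 0.616478.
δ = arcsin(0.616478) = +38.06°.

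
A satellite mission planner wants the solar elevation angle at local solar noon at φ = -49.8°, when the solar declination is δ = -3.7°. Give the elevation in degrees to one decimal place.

43.9°

At local noon the hour angle is zero, so the zenith angle equals |φ − δ| = |-49.8° − (-3.700°)| = 46.100°.
Elevation = 90° − 46.100° = 43.9°.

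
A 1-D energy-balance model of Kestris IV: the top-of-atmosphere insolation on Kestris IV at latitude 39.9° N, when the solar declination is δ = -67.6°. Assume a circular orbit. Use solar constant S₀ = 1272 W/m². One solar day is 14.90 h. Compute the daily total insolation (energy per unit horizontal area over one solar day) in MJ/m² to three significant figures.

cos H₀ = −tan(+39.9°) tan(-67.600°) = 2.0286 ≥ 1 ⇒ polar night, H₀ = 0 and Q̄ = 0.
Daily total = Q̄ × 14.90 h × 3600 s/h = 0.00 MJ/m².

0.00 MJ/m²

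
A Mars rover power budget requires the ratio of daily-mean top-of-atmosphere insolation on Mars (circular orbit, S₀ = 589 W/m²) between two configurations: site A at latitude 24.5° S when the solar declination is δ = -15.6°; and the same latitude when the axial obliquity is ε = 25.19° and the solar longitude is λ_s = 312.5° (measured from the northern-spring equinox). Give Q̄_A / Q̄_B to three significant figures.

— Configuration A (φ=-24.5°):
cos H₀ = −tan(-24.5°) tan(-15.600°) = -0.1272, H₀ = 1.6984 rad.
Bracket: H₀ sin φ sin δ + cos φ cos δ sin H₀ = 1.6984×-0.41469×-0.26892 + 0.90996×0.96316×0.99187 = 0.189403 + 0.869312 = 1.058715.
Q̄ = (S₀/π) × [bracket] = (589/π) × 1.058715 = 198.49 W/m².
— Configuration B (φ=-24.5°):
Solar declination: sin δ = sin ε · sin λ_s = sin 25.19° × sin 312.5° = -0.31380, so δ = -18.288°.
cos H₀ = −tan(-24.5°) tan(-18.288°) = -0.1506, H₀ = 1.7220 rad.
Bracket: H₀ sin φ sin δ + cos φ cos δ sin H₀ = 1.7220×-0.41469×-0.31380 + 0.90996×0.94949×0.98859 = 0.224083 + 0.854140 = 1.078223.
Q̄ = (S₀/π) × [bracket] = (589/π) × 1.078223 = 202.15 W/m².
Ratio Q̄_A / Q̄_B = 198.49 / 202.15 = 0.9819.

Q̄_A / Q̄_B ≈ 0.982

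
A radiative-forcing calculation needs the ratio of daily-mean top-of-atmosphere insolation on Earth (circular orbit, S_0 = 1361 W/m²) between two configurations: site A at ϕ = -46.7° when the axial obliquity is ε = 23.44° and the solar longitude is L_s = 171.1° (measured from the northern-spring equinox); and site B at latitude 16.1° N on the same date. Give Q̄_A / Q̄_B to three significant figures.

Q̄_A / Q̄_B ≈ 0.624

— Configuration A (ϕ=-46.7°):
Solar declination: sin δ = sin ε · sin L_s = sin 23.44° × sin 171.1° = 0.06154, so δ = +3.528°.
cos h₀ = −tan(-46.7°) tan(+3.528°) = 0.0654, h₀ = 1.5053 rad.
Bracket: h₀ sin ϕ sin δ + cos ϕ cos δ sin h₀ = 1.5053×-0.72777×0.06154 + 0.68582×0.99810×0.99786 = -0.067418 + 0.683052 = 0.615634.
Q̄ = (S_0/π) × [bracket] = (1361/π) × 0.615634 = 266.70 W/m².
— Configuration B (ϕ=+16.1°):
cos h₀ = −tan(+16.1°) tan(+3.528°) = -0.0178, h₀ = 1.5886 rad.
Bracket: h₀ sin ϕ sin δ + cos ϕ cos δ sin h₀ = 1.5886×0.27731×0.06154 + 0.96078×0.99810×0.99984 = 0.027111 + 0.958801 = 0.985912.
Q̄ = (S_0/π) × [bracket] = (1361/π) × 0.985912 = 427.12 W/m².
Ratio Q̄_A / Q̄_B = 266.70 / 427.12 = 0.6244.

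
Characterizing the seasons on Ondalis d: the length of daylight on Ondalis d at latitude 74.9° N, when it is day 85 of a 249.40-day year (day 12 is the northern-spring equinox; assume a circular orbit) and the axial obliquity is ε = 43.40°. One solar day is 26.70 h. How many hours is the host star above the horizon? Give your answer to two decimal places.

Solar longitude: L_s = 360° × (85 − 12)/249.40 = 105.373°.
sin δ = sin 43.40° × sin 105.373° = 0.66250, so δ = +41.491°.
Sunrise equation: cos h₀ = −tan ϕ · tan δ = -3.2779 ≤ −1, so the host star never sets (polar day) and h₀ = π.
Daylight = 2h₀/(2π) × 26.70 h = (3.1416/π) × 26.70 = 26.70 h.

26.70 h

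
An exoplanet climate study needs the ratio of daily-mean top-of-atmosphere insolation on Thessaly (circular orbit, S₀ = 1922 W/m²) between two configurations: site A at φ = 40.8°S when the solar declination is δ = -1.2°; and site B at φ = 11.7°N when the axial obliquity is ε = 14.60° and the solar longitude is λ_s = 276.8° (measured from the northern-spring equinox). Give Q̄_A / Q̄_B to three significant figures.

Q̄_A / Q̄_B ≈ 0.895

— Configuration A (φ=-40.8°):
cos H₀ = −tan(-40.8°) tan(-1.200°) = -0.0181, H₀ = 1.5889 rad.
Bracket: H₀ sin φ sin δ + cos φ cos δ sin H₀ = 1.5889×-0.65342×-0.02094 + 0.75700×0.99978×0.99984 = 0.021740 + 0.756712 = 0.778452.
Q̄ = (S₀/π) × [bracket] = (1922/π) × 0.778452 = 476.25 W/m².
— Configuration B (φ=+11.7°):
Solar declination: sin δ = sin ε · sin λ_s = sin 14.60° × sin 276.8° = -0.25030, so δ = -14.495°.
cos H₀ = −tan(+11.7°) tan(-14.495°) = 0.0535, H₀ = 1.5172 rad.
Bracket: H₀ sin φ sin δ + cos φ cos δ sin H₀ = 1.5172×0.20279×-0.25030 + 0.97922×0.96817×0.99857 = -0.077011 + 0.946696 = 0.869685.
Q̄ = (S₀/π) × [bracket] = (1922/π) × 0.869685 = 532.07 W/m².
Ratio Q̄_A / Q̄_B = 476.25 / 532.07 = 0.8951.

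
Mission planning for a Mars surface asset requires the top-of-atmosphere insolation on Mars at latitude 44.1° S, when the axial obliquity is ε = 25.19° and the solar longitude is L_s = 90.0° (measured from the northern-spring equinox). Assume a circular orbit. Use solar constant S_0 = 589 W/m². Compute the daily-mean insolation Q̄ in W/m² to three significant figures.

Solar declination: sin δ = sin ε · sin L_s = sin 25.19° × sin 90.0° = 0.42562, so δ = +25.190°.
cos h₀ = −tan(-44.1°) tan(+25.190°) = 0.4558, h₀ = 1.0975 rad.
Bracket: h₀ sin ϕ sin δ + cos ϕ cos δ sin h₀ = 1.0975×-0.69591×0.42562 + 0.71813×0.90490×0.89008 = -0.325072 + 0.578406 = 0.253334.
Q̄ = (S_0/π) × [bracket] = (589/π) × 0.253334 = 47.50 W/m².

Q̄ ≈ 47.5 W/m²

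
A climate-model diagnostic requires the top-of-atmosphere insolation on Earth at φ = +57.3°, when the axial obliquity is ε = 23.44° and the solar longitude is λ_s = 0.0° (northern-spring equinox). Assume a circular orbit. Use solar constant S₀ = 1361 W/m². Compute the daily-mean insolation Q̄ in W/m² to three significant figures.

Q̄ ≈ 234 W/m²

Solar declination: sin δ = sin ε · sin λ_s = sin 23.44° × sin 0.0° = 0.00000, so δ = +0.000°.
cos H₀ = −tan(+57.3°) tan(+0.000°) = -0.0000, H₀ = 1.5708 rad.
Bracket: H₀ sin φ sin δ + cos φ cos δ sin H₀ = 1.5708×0.84151×0.00000 + 0.54024×1.00000×1.00000 = 0.000000 + 0.540240 = 0.540240.
Q̄ = (S₀/π) × [bracket] = (1361/π) × 0.540240 = 234.0 W/m².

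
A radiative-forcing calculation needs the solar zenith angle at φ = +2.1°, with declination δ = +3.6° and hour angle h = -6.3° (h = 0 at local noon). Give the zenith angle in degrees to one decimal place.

cos θ_z = sin φ sin δ + cos φ cos δ cos h = 0.002301 + 0.991333 = 0.993634.
θ_z = arccos(0.993634) = 6.5°.

θ_z = 6.5°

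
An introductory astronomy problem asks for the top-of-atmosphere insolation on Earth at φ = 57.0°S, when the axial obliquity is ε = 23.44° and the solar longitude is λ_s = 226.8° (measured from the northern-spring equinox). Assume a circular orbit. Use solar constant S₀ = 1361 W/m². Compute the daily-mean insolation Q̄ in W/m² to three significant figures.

Solar declination: sin δ = sin ε · sin λ_s = sin 23.44° × sin 226.8° = -0.28998, so δ = -16.856°.
cos H₀ = −tan(-57.0°) tan(-16.856°) = -0.4666, H₀ = 2.0562 rad.
Bracket: H₀ sin φ sin δ + cos φ cos δ sin H₀ = 2.0562×-0.83867×-0.28998 + 0.54464×0.95703×0.88448 = 0.500063 + 0.461024 = 0.961087.
Q̄ = (S₀/π) × [bracket] = (1361/π) × 0.961087 = 416.4 W/m².

Q̄ ≈ 416 W/m²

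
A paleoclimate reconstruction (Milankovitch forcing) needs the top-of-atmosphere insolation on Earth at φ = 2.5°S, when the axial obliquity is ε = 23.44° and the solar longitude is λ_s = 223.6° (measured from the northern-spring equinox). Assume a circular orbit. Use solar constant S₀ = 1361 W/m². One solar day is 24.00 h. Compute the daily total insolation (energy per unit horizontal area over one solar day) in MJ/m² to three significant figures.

36.7 MJ/m²

Solar declination: sin δ = sin ε · sin λ_s = sin 23.44° × sin 223.6° = -0.27432, so δ = -15.922°.
cos H₀ = −tan(-2.5°) tan(-15.922°) = -0.0125, H₀ = 1.5833 rad.
Bracket: H₀ sin φ sin δ + cos φ cos δ sin H₀ = 1.5833×-0.04362×-0.27432 + 0.99905×0.96164×0.99992 = 0.018946 + 0.960650 = 0.979596.
Q̄ = (S₀/π) × [bracket] = (1361/π) × 0.979596 = 424.38 W/m².
Daily total = Q̄ × 24.00 h × 3600 s/h = 424.38 × 24.00 × 3600 / 10⁶ = 36.67 MJ/m².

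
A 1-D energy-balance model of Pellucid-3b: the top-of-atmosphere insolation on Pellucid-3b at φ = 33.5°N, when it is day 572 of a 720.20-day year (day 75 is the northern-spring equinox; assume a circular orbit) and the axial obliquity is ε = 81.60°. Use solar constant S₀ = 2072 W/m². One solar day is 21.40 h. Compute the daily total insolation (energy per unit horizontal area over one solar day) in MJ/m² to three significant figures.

0.00 MJ/m²

Solar longitude: λ_s = 360° × (572 − 75)/720.20 = 248.431°.
sin δ = sin 81.60° × sin 248.431° = -0.92000, so δ = -66.926°.
cos H₀ = −tan(+33.5°) tan(-66.926°) = 1.5537 ≥ 1 ⇒ polar night, H₀ = 0 and Q̄ = 0.
Daily total = Q̄ × 21.40 h × 3600 s/h = 0.00 MJ/m².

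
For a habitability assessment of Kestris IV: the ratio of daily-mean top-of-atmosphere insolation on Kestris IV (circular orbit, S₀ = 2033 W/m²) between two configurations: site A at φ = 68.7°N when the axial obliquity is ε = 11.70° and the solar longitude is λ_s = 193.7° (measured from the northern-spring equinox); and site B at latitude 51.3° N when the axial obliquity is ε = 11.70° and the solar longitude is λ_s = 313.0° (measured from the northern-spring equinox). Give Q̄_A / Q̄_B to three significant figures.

Q̄_A / Q̄_B ≈ 0.660

— Configuration A (φ=+68.7°):
Solar declination: sin δ = sin ε · sin λ_s = sin 11.70° × sin 193.7° = -0.04803, so δ = -2.753°.
cos H₀ = −tan(+68.7°) tan(-2.753°) = 0.1233, H₀ = 1.4472 rad.
Bracket: H₀ sin φ sin δ + cos φ cos δ sin H₀ = 1.4472×0.93169×-0.04803 + 0.36325×0.99885×0.99237 = -0.064761 + 0.360064 = 0.295303.
Q̄ = (S₀/π) × [bracket] = (2033/π) × 0.295303 = 191.10 W/m².
— Configuration B (φ=+51.3°):
Solar declination: sin δ = sin ε · sin λ_s = sin 11.70° × sin 313.0° = -0.14831, so δ = -8.529°.
cos H₀ = −tan(+51.3°) tan(-8.529°) = 0.1872, H₀ = 1.3825 rad.
Bracket: H₀ sin φ sin δ + cos φ cos δ sin H₀ = 1.3825×0.78043×-0.14831 + 0.62524×0.98894×0.98232 = -0.160018 + 0.607393 = 0.447375.
Q̄ = (S₀/π) × [bracket] = (2033/π) × 0.447375 = 289.51 W/m².
Ratio Q̄_A / Q̄_B = 191.10 / 289.51 = 0.6601.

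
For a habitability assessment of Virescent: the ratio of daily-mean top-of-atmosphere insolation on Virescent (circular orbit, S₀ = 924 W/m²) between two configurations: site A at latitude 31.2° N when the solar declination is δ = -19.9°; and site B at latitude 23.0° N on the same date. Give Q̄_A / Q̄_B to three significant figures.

Q̄_A / Q̄_B ≈ 0.820

— Configuration A (φ=+31.2°):
cos H₀ = −tan(+31.2°) tan(-19.900°) = 0.2192, H₀ = 1.3498 rad.
Bracket: H₀ sin φ sin δ + cos φ cos δ sin H₀ = 1.3498×0.51803×-0.34038 + 0.85536×0.94029×0.97567 = -0.238006 + 0.784718 = 0.546712.
Q̄ = (S₀/π) × [bracket] = (924/π) × 0.546712 = 160.80 W/m².
— Configuration B (φ=+23.0°):
cos H₀ = −tan(+23.0°) tan(-19.900°) = 0.1537, H₀ = 1.4165 rad.
Bracket: H₀ sin φ sin δ + cos φ cos δ sin H₀ = 1.4165×0.39073×-0.34038 + 0.92050×0.94029×0.98812 = -0.188390 + 0.855254 = 0.666864.
Q̄ = (S₀/π) × [bracket] = (924/π) × 0.666864 = 196.14 W/m².
Ratio Q̄_A / Q̄_B = 160.80 / 196.14 = 0.8198.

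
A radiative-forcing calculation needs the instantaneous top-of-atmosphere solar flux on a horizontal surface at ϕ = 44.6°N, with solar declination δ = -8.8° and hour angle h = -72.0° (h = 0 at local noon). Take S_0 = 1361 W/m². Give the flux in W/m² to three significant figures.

cos θ_z = sin ϕ sin δ + cos ϕ cos δ cos h = -0.107419 + 0.217438 = 0.110019.
Flux = S_0 · cos θ_z = 1361 × 0.110019 = 149.7 W/m².

150 W/m²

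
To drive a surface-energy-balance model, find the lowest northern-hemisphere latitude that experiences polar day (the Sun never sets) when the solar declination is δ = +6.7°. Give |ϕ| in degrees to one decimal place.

|ϕ| = 83.3°

Polar day requires cos h₀ = −tan ϕ tan δ ≤ −1, i.e. tan ϕ tan δ ≥ 1.
The boundary is |tan ϕ| · |tan δ| = 1, so |ϕ| = 90° − |δ| = 90° − 6.7° = 83.3° in the northern hemisphere.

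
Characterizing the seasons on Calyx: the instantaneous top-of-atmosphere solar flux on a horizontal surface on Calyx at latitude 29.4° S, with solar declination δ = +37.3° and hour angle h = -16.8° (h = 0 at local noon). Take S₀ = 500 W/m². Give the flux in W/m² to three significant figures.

183 W/m²

cos θ_z = sin φ sin δ + cos φ cos δ cos h = -0.297482 + 0.663449 = 0.365967.
Flux = S₀ · cos θ_z = 500 × 0.365967 = 183.0 W/m².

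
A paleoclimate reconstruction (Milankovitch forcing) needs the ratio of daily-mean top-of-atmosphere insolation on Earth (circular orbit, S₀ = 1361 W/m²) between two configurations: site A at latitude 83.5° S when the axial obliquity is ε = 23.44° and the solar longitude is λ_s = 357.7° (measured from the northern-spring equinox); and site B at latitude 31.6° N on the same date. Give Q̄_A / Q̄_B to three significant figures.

— Configuration A (φ=-83.5°):
Solar declination: sin δ = sin ε · sin λ_s = sin 23.44° × sin 357.7° = -0.01596, so δ = -0.915°.
cos H₀ = −tan(-83.5°) tan(-0.915°) = -0.1401, H₀ = 1.7114 rad.
Bracket: H₀ sin φ sin δ + cos φ cos δ sin H₀ = 1.7114×-0.99357×-0.01596 + 0.11320×0.99987×0.99013 = 0.027138 + 0.112068 = 0.139206.
Q̄ = (S₀/π) × [bracket] = (1361/π) × 0.139206 = 60.307 W/m².
— Configuration B (φ=+31.6°):
cos H₀ = −tan(+31.6°) tan(-0.915°) = 0.0098, H₀ = 1.5610 rad.
Bracket: H₀ sin φ sin δ + cos φ cos δ sin H₀ = 1.5610×0.52399×-0.01596 + 0.85173×0.99987×0.99995 = -0.013054 + 0.851577 = 0.838523.
Q̄ = (S₀/π) × [bracket] = (1361/π) × 0.838523 = 363.26 W/m².
Ratio Q̄_A / Q̄_B = 60.307 / 363.26 = 0.1660.

Q̄_A / Q̄_B ≈ 0.166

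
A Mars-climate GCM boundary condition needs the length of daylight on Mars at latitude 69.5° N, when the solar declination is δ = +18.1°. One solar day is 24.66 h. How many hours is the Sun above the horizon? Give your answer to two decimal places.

cos H₀ = −tan φ · tan δ = −tan(+69.5°) × tan(+18.100°) = -0.8742, so H₀ = 2.6346 rad = 150.95°.
Daylight = 2H₀/(2π) × 24.66 h = (2.6346/π) × 24.66 = 20.68 h.

20.68 h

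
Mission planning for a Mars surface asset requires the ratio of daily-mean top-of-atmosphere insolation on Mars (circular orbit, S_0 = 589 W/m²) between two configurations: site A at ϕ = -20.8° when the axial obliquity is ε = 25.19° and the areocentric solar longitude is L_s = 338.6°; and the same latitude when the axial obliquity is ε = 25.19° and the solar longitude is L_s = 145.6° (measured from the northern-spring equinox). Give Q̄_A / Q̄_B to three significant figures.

Q̄_A / Q̄_B ≈ 1.30

— Configuration A (ϕ=-20.8°):
sin δ = sin 25.19° × sin 338.6° = -0.15530, so δ = -8.934°.
cos h₀ = −tan(-20.8°) tan(-8.934°) = -0.0597, h₀ = 1.6305 rad.
Bracket: h₀ sin ϕ sin δ + cos ϕ cos δ sin h₀ = 1.6305×-0.35511×-0.15530 + 0.93483×0.98787×0.99822 = 0.089920 + 0.921847 = 1.011767.
Q̄ = (S_0/π) × [bracket] = (589/π) × 1.011767 = 189.69 W/m².
— Configuration B (ϕ=-20.8°):
Solar declination: sin δ = sin ε · sin L_s = sin 25.19° × sin 145.6° = 0.24046, so δ = +13.914°.
cos h₀ = −tan(-20.8°) tan(+13.914°) = 0.0941, h₀ = 1.4766 rad.
Bracket: h₀ sin ϕ sin δ + cos ϕ cos δ sin h₀ = 1.4766×-0.35511×0.24046 + 0.93483×0.97066×0.99556 = -0.126087 + 0.903373 = 0.777286.
Q̄ = (S_0/π) × [bracket] = (589/π) × 0.777286 = 145.73 W/m².
Ratio Q̄_A / Q̄_B = 189.69 / 145.73 = 1.302.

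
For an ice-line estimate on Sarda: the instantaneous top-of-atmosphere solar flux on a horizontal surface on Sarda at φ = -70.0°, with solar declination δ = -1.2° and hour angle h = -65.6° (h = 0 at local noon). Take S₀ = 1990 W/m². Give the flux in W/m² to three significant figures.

cos θ_z = sin φ sin δ + cos φ cos δ cos h = 0.019679 + 0.141259 = 0.160938.
Flux = S₀ · cos θ_z = 1990 × 0.160938 = 320.3 W/m².

320 W/m²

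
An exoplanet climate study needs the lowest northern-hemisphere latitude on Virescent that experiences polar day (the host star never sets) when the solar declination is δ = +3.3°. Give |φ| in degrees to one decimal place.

Polar day requires cos H₀ = −tan φ tan δ ≤ −1, i.e. tan φ tan δ ≥ 1.
The boundary is |tan φ| · |tan δ| = 1, so |φ| = 90° − |δ| = 90° − 3.3° = 86.7° in the northern hemisphere.

|φ| = 86.7°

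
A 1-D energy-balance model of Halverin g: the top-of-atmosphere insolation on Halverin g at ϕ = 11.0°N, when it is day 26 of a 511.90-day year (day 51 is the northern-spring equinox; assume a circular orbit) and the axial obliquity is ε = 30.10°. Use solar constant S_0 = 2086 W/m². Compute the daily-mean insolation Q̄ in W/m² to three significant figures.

Q̄ ≈ 614 W/m²

Solar longitude: L_s = 360° × (26 − 51)/511.90 = -17.582°, i.e. -17.582° + 360° = 342.418°.
sin δ = sin 30.10° × sin 342.418° = -0.15149, so δ = -8.713°.
cos h₀ = −tan(+11.0°) tan(-8.713°) = 0.0298, h₀ = 1.5410 rad.
Bracket: h₀ sin ϕ sin δ + cos ϕ cos δ sin h₀ = 1.5410×0.19081×-0.15149 + 0.98163×0.98846×0.99956 = -0.044544 + 0.969875 = 0.925331.
Q̄ = (S_0/π) × [bracket] = (2086/π) × 0.925331 = 614.4 W/m².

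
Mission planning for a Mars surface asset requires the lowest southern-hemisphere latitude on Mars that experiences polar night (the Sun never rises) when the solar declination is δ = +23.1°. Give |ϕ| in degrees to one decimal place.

|ϕ| = 66.9°

Polar night requires cos h₀ = −tan ϕ tan δ ≥ 1, i.e. tan ϕ tan δ ≤ −1.
The boundary is |tan ϕ| · |tan δ| = 1, so |ϕ| = 90° − |δ| = 90° − 23.1° = 66.9° in the southern hemisphere.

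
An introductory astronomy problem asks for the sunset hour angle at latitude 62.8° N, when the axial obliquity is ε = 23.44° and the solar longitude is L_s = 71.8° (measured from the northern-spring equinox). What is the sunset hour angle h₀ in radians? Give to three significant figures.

Solar declination: sin δ = sin ε · sin L_s = sin 23.44° × sin 71.8° = 0.37789, so δ = +22.203°.
cos h₀ = −tan ϕ · tan δ = −tan(+62.8°) × tan(+22.203°) = -0.7942, so h₀ = 2.4884 rad = 142.58°.

h₀ = 2.49 rad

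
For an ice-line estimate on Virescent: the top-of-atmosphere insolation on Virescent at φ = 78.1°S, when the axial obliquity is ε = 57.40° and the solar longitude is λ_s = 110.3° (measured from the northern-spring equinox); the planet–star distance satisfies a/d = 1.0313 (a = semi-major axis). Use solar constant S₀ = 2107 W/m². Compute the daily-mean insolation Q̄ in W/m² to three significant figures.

Q̄ ≈ 0.00 W/m²

Solar declination: sin δ = sin ε · sin λ_s = sin 57.40° × sin 110.3° = 0.79013, so δ = +52.197°.
cos H₀ = −tan(-78.1°) tan(+52.197°) = 6.1171 ≥ 1 ⇒ polar night, H₀ = 0 and Q̄ = 0.
Inverse-square distance factor (a/d)² = 1.0313² = 1.063580.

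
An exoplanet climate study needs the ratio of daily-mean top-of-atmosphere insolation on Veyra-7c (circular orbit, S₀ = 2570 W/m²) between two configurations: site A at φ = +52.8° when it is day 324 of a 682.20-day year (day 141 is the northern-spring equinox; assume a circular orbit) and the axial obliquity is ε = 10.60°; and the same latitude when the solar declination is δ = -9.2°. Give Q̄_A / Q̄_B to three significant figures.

Q̄_A / Q̄_B ≈ 2.05

— Configuration A (φ=+52.8°):
Solar longitude: λ_s = 360° × (324 − 141)/682.20 = 96.570°.
sin δ = sin 10.60° × sin 96.570° = 0.18274, so δ = +10.530°.
cos H₀ = −tan(+52.8°) tan(+10.530°) = -0.2449, H₀ = 1.8182 rad.
Bracket: H₀ sin φ sin δ + cos φ cos δ sin H₀ = 1.8182×0.79653×0.18274 + 0.60460×0.98316×0.96955 = 0.264653 + 0.576318 = 0.840971.
Q̄ = (S₀/π) × [bracket] = (2570/π) × 0.840971 = 687.96 W/m².
— Configuration B (φ=+52.8°):
cos H₀ = −tan(+52.8°) tan(-9.200°) = 0.2134, H₀ = 1.3558 rad.
Bracket: H₀ sin φ sin δ + cos φ cos δ sin H₀ = 1.3558×0.79653×-0.15988 + 0.60460×0.98714×0.97697 = -0.172660 + 0.583080 = 0.410420.
Q̄ = (S₀/π) × [bracket] = (2570/π) × 0.410420 = 335.75 W/m².
Ratio Q̄_A / Q̄_B = 687.96 / 335.75 = 2.049.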